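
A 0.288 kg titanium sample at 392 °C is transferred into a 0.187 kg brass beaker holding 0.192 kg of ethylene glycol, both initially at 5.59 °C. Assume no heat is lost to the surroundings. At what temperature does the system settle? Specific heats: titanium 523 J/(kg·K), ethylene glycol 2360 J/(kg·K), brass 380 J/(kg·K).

T_f = Σ m_i c_i T_i / Σ m_i c_i:
T_f = (150.62*392 + 453.12*5.59 + 71.06*5.59) / (150.62 + 453.12 + 71.06)
    = 61975 / 674.8 ≈ 91.84 °C

T_f ≈ 91.8 °C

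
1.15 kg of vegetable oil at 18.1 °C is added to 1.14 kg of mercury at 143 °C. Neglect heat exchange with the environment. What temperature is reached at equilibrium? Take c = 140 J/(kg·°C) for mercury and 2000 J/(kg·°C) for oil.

T_f ≈ 26.2 °C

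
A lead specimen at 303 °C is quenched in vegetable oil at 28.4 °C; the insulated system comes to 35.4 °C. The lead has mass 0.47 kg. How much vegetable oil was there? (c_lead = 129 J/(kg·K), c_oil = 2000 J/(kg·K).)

m ≈ 1.16 kg

Heat lost by the lead = heat gained by the oil:
0.47·129·(303 − 35.4) = m·2000·(35.4 − 28.4)
14000 m = 16225  ⇒  m ≈ 1.159 kg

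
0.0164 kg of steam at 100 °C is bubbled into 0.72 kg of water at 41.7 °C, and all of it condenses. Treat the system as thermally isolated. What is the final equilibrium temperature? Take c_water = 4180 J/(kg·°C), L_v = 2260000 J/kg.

Conservation of energy gives ΣQ = 0:
latent heat released on condensation: 0.0164×2260000 = 37064; condensate cools 100→T: 0.0164×4180×(T − 100) = 68.55(T − 100); original water: 3009.6(T − 41.7)
3078.2 T = 37064 + 6855.2 + 125500 = 169420
T ≈ 55.04 °C (< 100 °C, so full condensation is consistent).

T_f ≈ 55.0 °C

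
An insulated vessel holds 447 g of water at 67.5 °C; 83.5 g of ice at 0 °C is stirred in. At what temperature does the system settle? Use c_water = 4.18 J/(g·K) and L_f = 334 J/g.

Net heat exchanged in the isolated system is zero:
fusion: m_ice L_f = 83.5×334 = 27889
  meltwater 0→T: 83.5×4.18×T = 349.03 T
  water cools: 447×4.18×(T − 67.5) = 1868.5(T − 67.5)
2217.5 T = 126121 − 27889 = 98232
T ≈ 44.30 °C. Since T > 0 °C, the all-ice-melts assumption holds.

T_f ≈ 44.3 °C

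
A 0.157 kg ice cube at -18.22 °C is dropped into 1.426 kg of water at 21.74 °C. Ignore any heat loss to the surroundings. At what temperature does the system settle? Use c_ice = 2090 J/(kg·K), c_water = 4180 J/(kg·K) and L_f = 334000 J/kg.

Heat gained plus heat lost sum to zero:
ice -18.22→0 °C: 0.157×2090×18.22 = 5978.5
  fusion: m_ice L_f = 0.157×334000 = 52438
  warm the meltwater: 656.26 T
  water: 5960.7(T − 21.74)
6616.9 T = 129585 − 58417 = 71169
T ≈ 10.76 °C — above 0 °C, consistent with complete melting.

T_f ≈ 10.8 °C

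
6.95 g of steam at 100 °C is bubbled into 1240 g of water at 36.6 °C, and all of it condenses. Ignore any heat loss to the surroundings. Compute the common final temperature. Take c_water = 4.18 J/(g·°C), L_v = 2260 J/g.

T_f ≈ 40.0 °C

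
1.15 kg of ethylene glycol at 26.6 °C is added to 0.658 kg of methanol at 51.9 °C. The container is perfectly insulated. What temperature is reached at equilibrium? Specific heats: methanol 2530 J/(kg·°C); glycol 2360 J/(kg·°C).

T_f = Σ m_i c_i T_i / Σ m_i c_i:
T_f = (1664.7·51.9 + 2714·26.6) / (1664.7 + 2714)
    = 158592 / 4378.7 ≈ 36.22 °C

T_f ≈ 36.2 °C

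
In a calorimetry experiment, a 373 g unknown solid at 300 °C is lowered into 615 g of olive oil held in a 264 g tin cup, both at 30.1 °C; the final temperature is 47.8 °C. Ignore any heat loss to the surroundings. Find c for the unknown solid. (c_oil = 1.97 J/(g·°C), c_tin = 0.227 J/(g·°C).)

Heat gained plus heat lost sum to zero:
373×c×(47.8 − 300) + 615×1.97×(47.8 − 30.1) + 264×0.227×(47.8 − 30.1) = 0
-94071 c = -22505
c = -22505/-94071 ≈ 0.2392 J/(g·°C)

c ≈ 0.239 J/(g·°C)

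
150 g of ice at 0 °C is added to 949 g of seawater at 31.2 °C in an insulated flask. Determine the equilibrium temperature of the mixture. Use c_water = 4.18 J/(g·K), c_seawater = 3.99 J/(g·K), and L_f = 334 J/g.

T_f ≈ 15.4 °C

Sum of m c ΔT and latent-heat terms is zero:
latent heat to melt: 150×334 = 50100
  warm the meltwater: 627 T
  seawater: 3786.5(T − 31.2)
4413.5 T = 118139 − 50100 = 68039
T ≈ 15.42 °C (positive, so assuming full melt was valid).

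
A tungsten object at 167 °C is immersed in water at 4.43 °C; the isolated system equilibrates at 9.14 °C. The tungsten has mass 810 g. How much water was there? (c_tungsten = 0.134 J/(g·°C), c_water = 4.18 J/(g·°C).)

m ≈ 870 g

Conservation of energy gives ΣQ = 0:
810×0.134×(9.14 − 167) + m×4.18×(9.14 − 4.43) = 0
19.69 m = 17134
m = 17134/19.69 ≈ 870.3 g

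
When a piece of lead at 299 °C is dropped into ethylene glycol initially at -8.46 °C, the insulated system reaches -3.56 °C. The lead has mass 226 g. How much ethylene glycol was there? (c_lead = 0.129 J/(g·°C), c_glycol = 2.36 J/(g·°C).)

Heat lost by the lead = heat gained by the glycol:
226·0.129·(299 − -3.56) = m·2.36·(-3.56 − (-8.46))
11.56 m = 8820.8  ⇒  m ≈ 762.8 g

m ≈ 763 g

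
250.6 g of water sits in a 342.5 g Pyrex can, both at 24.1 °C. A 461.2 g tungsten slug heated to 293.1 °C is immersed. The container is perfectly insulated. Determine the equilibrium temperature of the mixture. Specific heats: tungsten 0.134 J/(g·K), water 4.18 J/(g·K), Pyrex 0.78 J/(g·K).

T_f ≈ 36.2 °C

Setting the total heat transfer to zero:
461.2*0.134*(T − 293.1) + 250.6*4.18*(T − 24.1) + 342.5*0.78*(T − 24.1) = 0
61.8(T − 293.1) + 1047.5(T − 24.1) + 267.15(T − 24.1) = 0
(61.8 + 1047.5 + 267.15) T = 61.8*293.1 + 1047.5*24.1 + 267.15*24.1
T = 49797 / 1376.5 = 36.2 °C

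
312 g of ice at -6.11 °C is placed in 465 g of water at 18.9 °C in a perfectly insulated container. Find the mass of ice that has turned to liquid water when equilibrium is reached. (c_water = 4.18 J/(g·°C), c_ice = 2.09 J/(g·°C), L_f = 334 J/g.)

Water can give up m c ΔT = 465×4.18×18.9 = 36736 J before reaching 0 °C.
Of that, 312×2.09×6.11 = 3984.2 J goes to bring the ice to 0 °C, leaving 32752 J.
Melting all 312 g of ice would need 312×334 = 104208 J.
Since 32752 < 104208 J, not all the ice melts; equilibrium is at 0 °C.
m_melt = 32752 / L_f = 98.06 g.

m_melted ≈ 98.1 g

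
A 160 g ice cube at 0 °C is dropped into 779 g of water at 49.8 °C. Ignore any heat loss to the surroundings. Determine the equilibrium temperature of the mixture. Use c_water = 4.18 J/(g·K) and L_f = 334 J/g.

T_f ≈ 27.7 °C

Taking heat into each body as positive, Σ m c ΔT = 0:
melt ice: 160×334 = 53440; warm the meltwater: 668.8 T; water cools: 779×4.18×(T − 49.8) = 3256.2(T − 49.8)
3925 T = 162160 − 53440 = 108720
T ≈ 27.70 °C — above 0 °C, consistent with complete melting.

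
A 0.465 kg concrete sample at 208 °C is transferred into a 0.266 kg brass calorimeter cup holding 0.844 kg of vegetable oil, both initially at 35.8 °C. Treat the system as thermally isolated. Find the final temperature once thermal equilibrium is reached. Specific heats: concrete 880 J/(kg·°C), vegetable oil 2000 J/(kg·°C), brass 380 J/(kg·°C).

Heat gained plus heat lost sum to zero:
0.465×880×(T − 208) + 0.844×2000×(T − 35.8) + 0.266×380×(T − 35.8) = 0
409.2(T − 208) + 1688(T − 35.8) + 101.08(T − 35.8) = 0
2198.3 T = 149163
T ≈ 67.85 °C

T_f ≈ 67.9 °C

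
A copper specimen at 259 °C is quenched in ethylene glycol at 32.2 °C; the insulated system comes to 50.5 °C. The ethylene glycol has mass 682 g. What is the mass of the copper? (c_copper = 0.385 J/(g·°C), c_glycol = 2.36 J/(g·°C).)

|Q_copper| = |Q_glycol|:
m·0.385·(259 − 50.5) = 682·2.36·(50.5 − 32.2)
80.27 m = 29454  ⇒  m ≈ 366.9 g

m ≈ 367 g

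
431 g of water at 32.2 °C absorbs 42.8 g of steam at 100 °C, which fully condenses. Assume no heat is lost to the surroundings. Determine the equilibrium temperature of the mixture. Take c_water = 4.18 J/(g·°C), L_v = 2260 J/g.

T_f ≈ 87.2 °C

Taking heat into each body as positive, Σ m c ΔT = 0:
condense steam: −42.8×2260 = −96728
  condensed water 100 °C→T: 178.9(T − 100)
  water warms: 431×4.18×(T − 32.2) = 1801.6(T − 32.2)
1980.5 T = 96728 + 17890 + 58011 = 172629
T ≈ 87.17 °C — below 100 °C, confirming all the steam condensed.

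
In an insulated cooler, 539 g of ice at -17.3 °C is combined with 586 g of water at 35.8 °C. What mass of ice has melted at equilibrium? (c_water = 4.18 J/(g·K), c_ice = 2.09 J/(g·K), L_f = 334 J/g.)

Cooling the water to 0 °C releases 586×4.18×35.8 = 87691 J.
Of that, 539×2.09×17.3 = 19489 J goes to bring the ice to 0 °C, leaving 68203 J.
To melt every bit of ice: 539×334 = 180026 J.
That's not enough to melt it all — equilibrium is at 0 °C with ice remaining.
m_melt = 68203 / L_f = 204.2 g.

m_melted ≈ 204 g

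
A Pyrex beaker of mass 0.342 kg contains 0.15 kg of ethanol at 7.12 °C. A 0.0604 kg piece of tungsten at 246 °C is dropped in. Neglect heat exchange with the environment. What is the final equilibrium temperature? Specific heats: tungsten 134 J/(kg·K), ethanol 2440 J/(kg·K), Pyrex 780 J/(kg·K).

Heat gained plus heat lost sum to zero:
0.0604·134·(T − 246) + 0.15·2440·(T − 7.12) + 0.342·780·(T − 7.12) = 0
(8.094 + 366 + 266.76) T = 8.094·246 + 366·7.12 + 266.76·7.12
T = 6496.3/640.85 ≈ 10.14 °C

T_f ≈ 10.1 °C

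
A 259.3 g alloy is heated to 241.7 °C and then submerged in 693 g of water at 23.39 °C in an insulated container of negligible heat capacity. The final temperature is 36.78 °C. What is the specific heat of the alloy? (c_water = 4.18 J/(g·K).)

Conservation of energy gives ΣQ = 0:
259.3·c·(36.78 − 241.7) + 693·4.18·(36.78 − 23.39) = 0
-53136 c = -38787
c = -38787/-53136 ≈ 0.73 J/(g·K)

c ≈ 0.73 J/(g·K)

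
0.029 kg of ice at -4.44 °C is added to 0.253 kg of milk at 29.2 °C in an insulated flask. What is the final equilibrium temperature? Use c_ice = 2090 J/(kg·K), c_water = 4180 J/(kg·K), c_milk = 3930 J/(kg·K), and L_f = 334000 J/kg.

T_f ≈ 17.1 °C

Setting the total heat transfer to zero:
warm ice to 0 °C: 0.029·2090·(0 − (-4.44)) = 269.11; fusion: m_ice L_f = 0.029·334000 = 9686; warm the meltwater: 121.22 T; milk: 994.29(T − 29.2)
1115.5 T = 29033 − 9955.1 = 19078
T ≈ 17.10 °C (positive, so assuming full melt was valid).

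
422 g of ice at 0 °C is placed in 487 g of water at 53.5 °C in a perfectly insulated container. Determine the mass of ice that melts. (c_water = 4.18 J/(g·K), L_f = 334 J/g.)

Heat available from the water dropping to 0 °C: 487×4.18×53.5 = 108908 J.
Fully melting the ice requires m_ice L_f = 422×334 = 140948 J.
That's not enough to melt it all — equilibrium is at 0 °C with ice remaining.
m_melted×334 = 108908  ⇒  m_melted ≈ 326.1 g.

m_melted ≈ 326 g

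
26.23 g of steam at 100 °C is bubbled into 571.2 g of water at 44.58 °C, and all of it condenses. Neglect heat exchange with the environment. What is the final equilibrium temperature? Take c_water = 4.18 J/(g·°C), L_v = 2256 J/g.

T_f ≈ 70.7 °C

Energy balance with sensible and latent terms:
condense steam: −26.23·2256 = −59175; condensate cools 100→T: 26.23·4.18·(T − 100) = 109.64(T − 100); water warms: 571.2·4.18·(T − 44.58) = 2387.6(T − 44.58)
2497.3 T = 59175 + 10964 + 106440 = 176579
T ≈ 70.71 °C, under the boiling point, so the assumption holds.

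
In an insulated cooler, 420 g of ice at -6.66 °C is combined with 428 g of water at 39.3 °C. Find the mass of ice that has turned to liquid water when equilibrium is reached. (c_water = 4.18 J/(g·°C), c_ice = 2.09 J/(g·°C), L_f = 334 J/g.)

Heat available from the water dropping to 0 °C: 428×4.18×39.3 = 70309 J.
Warming the ice to 0 °C takes 420×2.09×6.66 = 5846.1 J, leaving 64463 J for melting.
Fully melting the ice requires m_ice L_f = 420×334 = 140280 J.
That's not enough to melt it all — equilibrium is at 0 °C with ice remaining.
Mass melted = 64463/334 ≈ 193 g.

m_melted ≈ 193 g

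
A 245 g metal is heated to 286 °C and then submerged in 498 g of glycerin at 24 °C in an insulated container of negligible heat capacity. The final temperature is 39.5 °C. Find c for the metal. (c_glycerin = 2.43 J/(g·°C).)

Energy conservation, ΣQ = 0:
245·c·(39.5 − 286) + 498·2.43·(39.5 − 24) = 0
-60392 c = -18757
c = -18757/-60392 ≈ 0.3106 J/(g·°C)

c ≈ 0.311 J/(g·°C)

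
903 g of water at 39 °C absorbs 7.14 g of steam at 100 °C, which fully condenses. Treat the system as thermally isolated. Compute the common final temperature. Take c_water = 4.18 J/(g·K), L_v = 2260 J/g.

Sum of m c ΔT and latent-heat terms is zero:
latent heat released on condensation: 7.14×2260 = 16136
  condensate cools 100→T: 7.14×4.18×(T − 100) = 29.85(T − 100)
  water warms: 903×4.18×(T − 39) = 3774.5(T − 39)
3804.4 T = 16136 + 2984.5 + 147207 = 166328
T ≈ 43.72 °C (< 100 °C, so full condensation is consistent).

T_f ≈ 43.7 °C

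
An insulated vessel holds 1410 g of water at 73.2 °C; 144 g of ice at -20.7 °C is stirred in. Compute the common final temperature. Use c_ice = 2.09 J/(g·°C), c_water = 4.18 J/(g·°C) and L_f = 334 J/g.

Energy conservation, ΣQ = 0:
ice -20.7→0 °C: 144×2.09×20.7 = 6229.9; fusion: m_ice L_f = 144×334 = 48096; meltwater 0→T: 144×4.18×T = 601.92 T; water: 5893.8(T − 73.2)
6495.7 T = 431426 − 54326 = 377100
T ≈ 58.05 °C (positive, so assuming full melt was valid).

T_f ≈ 58.1 °C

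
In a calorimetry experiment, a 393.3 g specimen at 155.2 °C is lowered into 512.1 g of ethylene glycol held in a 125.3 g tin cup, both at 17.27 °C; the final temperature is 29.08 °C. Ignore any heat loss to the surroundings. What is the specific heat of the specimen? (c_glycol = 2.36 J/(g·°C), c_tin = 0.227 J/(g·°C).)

c ≈ 0.295 J/(g·°C)

Energy conservation, ΣQ = 0:
393.3·c·(29.08 − 155.2) + 512.1·2.36·(29.08 − 17.27) + 125.3·0.227·(29.08 − 17.27) = 0
-49603 c = -14609
c = -14609/-49603 ≈ 0.2945 J/(g·°C)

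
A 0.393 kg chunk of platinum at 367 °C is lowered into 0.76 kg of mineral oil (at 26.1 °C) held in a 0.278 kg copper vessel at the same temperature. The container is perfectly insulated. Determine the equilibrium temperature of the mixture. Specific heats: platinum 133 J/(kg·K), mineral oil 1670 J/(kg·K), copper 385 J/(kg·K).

T_f ≈ 38.6 °C

Net heat exchanged in the isolated system is zero:
0.393*133*(T − 367) + 0.76*1670*(T − 26.1) + 0.278*385*(T − 26.1) = 0
52.27(T − 367) + 1269.2(T − 26.1) + 107.03(T − 26.1) = 0
1428.5 T = 55102
T = 55102/1428.5 ≈ 38.57 °C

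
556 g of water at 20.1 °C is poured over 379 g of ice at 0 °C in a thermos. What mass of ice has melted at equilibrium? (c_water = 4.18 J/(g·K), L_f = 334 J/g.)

m_melted ≈ 140 g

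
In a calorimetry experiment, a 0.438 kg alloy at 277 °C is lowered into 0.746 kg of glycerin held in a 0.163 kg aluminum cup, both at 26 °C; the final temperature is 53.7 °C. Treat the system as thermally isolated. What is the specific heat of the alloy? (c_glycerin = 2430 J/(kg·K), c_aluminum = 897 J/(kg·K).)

Heat gained plus heat lost sum to zero:
0.438·c·(53.7 − 277) + 0.746·2430·(53.7 − 26) + 0.163·897·(53.7 − 26) = 0
-97.81 c = -54264
c = -54264/-97.81 ≈ 554.8 J/(kg·K)

c ≈ 555 J/(kg·K)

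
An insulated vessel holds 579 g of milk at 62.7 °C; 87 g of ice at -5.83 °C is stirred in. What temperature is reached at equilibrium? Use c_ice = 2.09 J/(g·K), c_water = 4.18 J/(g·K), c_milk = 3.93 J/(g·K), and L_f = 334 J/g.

T_f ≈ 42.6 °C

Energy conservation, ΣQ = 0:
warm ice to 0 °C: 87·2.09·(0 − (-5.83)) = 1060.1
  fusion: m_ice L_f = 87·334 = 29058
  meltwater 0→T: 87·4.18·T = 363.66 T
  milk: 2275.5(T − 62.7)
2639.1 T = 142672 − 30118 = 112554
T ≈ 42.65 °C — above 0 °C, consistent with complete melting.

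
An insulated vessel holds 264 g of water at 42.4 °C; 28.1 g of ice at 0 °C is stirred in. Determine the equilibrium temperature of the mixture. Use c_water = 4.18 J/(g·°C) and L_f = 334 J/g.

Net heat exchanged in the isolated system is zero:
melt ice: 28.1×334 = 9385.4
  warm the meltwater: 117.46 T
  water cools: 264×4.18×(T − 42.4) = 1103.5(T − 42.4)
1221 T = 46789 − 9385.4 = 37404
T ≈ 30.63 °C. Since T > 0 °C, the all-ice-melts assumption holds.

T_f ≈ 30.6 °C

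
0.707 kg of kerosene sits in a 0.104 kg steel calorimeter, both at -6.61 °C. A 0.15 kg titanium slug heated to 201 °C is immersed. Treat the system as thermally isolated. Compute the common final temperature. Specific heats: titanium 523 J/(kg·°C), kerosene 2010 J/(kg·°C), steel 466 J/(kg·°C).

T_f ≈ 3.9 °C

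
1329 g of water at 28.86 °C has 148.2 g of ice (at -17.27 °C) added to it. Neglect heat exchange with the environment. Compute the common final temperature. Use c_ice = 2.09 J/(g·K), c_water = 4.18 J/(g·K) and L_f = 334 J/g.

Taking heat into each body as positive, Σ m c ΔT = 0:
ice -17.27→0 °C: 148.2×2.09×17.27 = 5349.2; melt ice: 148.2×334 = 49499; meltwater 0→T: 148.2×4.18×T = 619.48 T; water cools: 1329×4.18×(T − 28.86) = 5555.2(T − 28.86)
6174.7 T = 160324 − 54848 = 105476
T ≈ 17.08 °C (positive, so assuming full melt was valid).

T_f ≈ 17.1 °C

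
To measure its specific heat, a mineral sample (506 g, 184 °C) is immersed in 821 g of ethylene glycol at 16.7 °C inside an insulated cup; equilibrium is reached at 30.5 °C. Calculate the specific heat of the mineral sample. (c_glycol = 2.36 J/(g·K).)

c ≈ 0.344 J/(g·K)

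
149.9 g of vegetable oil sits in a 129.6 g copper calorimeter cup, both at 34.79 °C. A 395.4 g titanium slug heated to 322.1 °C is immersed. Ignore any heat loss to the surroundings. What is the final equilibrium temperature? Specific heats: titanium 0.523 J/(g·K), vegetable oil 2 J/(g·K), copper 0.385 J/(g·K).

T_f ≈ 141.6 °C

Setting the total heat transfer to zero:
395.4×0.523×(T − 322.1) + 149.9×2×(T − 34.79) + 129.6×0.385×(T − 34.79) = 0
206.79(T − 322.1) + 299.8(T − 34.79) + 49.9(T − 34.79) = 0
(206.79 + 299.8 + 49.9) T = 206.79×322.1 + 299.8×34.79 + 49.9×34.79
T = 78774/556.49 ≈ 141.56 °C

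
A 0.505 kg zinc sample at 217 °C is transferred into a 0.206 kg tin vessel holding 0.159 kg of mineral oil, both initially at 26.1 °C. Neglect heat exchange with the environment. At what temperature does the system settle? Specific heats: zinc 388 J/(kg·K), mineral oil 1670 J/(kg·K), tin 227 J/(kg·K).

T_f ≈ 99.7 °C

Conservation of energy gives ΣQ = 0:
0.505×388×(T − 217) + 0.159×1670×(T − 26.1) + 0.206×227×(T − 26.1) = 0
(195.94 + 265.53 + 46.76) T = 195.94×217 + 265.53×26.1 + 46.76×26.1
T ≈ 99.70 °C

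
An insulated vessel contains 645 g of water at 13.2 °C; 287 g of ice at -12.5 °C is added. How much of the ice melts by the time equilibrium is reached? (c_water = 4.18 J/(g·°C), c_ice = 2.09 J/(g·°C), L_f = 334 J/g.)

m_melted ≈ 84.1 g

Water can give up m c ΔT = 645×4.18×13.2 = 35589 J before reaching 0 °C.
Warming the ice to 0 °C takes 287×2.09×12.5 = 7497.9 J, leaving 28091 J for melting.
To melt every bit of ice: 287×334 = 95858 J.
That's not enough to melt it all — equilibrium is at 0 °C with ice remaining.
m_melted×334 = 28091  ⇒  m_melted ≈ 84.1 g.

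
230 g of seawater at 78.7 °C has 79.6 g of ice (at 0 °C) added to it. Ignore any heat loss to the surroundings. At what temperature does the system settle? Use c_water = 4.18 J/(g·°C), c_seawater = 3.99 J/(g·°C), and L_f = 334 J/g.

T_f ≈ 36.5 °C

Let T be the final temperature. ΣQ_i = 0:
latent heat to melt: 79.6×334 = 26586; warm the meltwater: 332.73 T; seawater cools: 230×3.99×(T − 78.7) = 917.7(T − 78.7)
1250.4 T = 72223 − 26586 = 45637
T ≈ 36.50 °C (positive, so assuming full melt was valid).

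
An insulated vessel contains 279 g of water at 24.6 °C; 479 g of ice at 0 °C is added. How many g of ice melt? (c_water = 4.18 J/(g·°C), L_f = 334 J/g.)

m_melted ≈ 85.9 g

Cooling the water to 0 °C releases 279×4.18×24.6 = 28689 J.
Fully melting the ice requires m_ice L_f = 479×334 = 159986 J.
28689 J < 159986 J, so only part of the ice melts and the system sits at 0 °C.
Mass melted = 28689/334 ≈ 85.9 g.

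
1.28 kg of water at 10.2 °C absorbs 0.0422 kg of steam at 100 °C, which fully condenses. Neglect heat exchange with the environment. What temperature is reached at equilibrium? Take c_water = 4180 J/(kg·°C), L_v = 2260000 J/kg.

T_f ≈ 30.3 °C

Net heat exchanged in the isolated system is zero:
condense steam: −0.0422·2260000 = −95372
  condensed water 100 °C→T: 176.4(T − 100)
  original water: 5350.4(T − 10.2)
5526.8 T = 95372 + 17640 + 54574 = 167586
T ≈ 30.32 °C (< 100 °C, so full condensation is consistent).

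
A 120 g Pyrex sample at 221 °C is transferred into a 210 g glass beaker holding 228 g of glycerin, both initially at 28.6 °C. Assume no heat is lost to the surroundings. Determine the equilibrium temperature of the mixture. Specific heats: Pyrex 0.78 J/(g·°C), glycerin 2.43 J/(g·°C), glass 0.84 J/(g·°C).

T_f ≈ 50.5 °C

Heat gained plus heat lost sum to zero:
120×0.78×(T − 221) + 228×2.43×(T − 28.6) + 210×0.84×(T − 28.6) = 0
824.04 T = 41576
T = 41576 / 824.04 = 50.5 °C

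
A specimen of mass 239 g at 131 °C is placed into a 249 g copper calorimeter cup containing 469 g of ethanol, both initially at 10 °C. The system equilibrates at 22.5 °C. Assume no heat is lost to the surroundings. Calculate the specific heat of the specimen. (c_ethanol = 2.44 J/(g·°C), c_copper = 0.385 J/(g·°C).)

Energy conservation, ΣQ = 0:
239×c×(22.5 − 131) + 469×2.44×(22.5 − 10) + 249×0.385×(22.5 − 10) = 0
-25932 c = -15503
c = -15503/-25932 ≈ 0.5978 J/(g·°C)

c ≈ 0.598 J/(g·°C)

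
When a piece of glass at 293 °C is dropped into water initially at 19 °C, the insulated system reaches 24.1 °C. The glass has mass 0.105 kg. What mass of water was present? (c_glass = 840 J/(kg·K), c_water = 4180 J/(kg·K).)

Taking heat into each body as positive, Σ m c ΔT = 0:
0.105×840×(24.1 − 293) + m×4180×(24.1 − 19) = 0
21318 m = 23717
m = 23717/21318 ≈ 1.113 kg

m ≈ 1.11 kg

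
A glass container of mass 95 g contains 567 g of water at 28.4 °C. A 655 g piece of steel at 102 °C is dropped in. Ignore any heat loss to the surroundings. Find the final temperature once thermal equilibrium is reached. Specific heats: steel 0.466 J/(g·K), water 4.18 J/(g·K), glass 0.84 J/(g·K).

T_f ≈ 36.6 °C

Conservation of energy gives ΣQ = 0:
655·0.466·(T − 102) + 567·4.18·(T − 28.4) + 95·0.84·(T − 28.4) = 0
305.23(T − 102) + 2370.1(T − 28.4) + 79.8(T − 28.4) = 0
(305.23 + 2370.1 + 79.8) T = 305.23·102 + 2370.1·28.4 + 79.8·28.4
T = 100709/2755.1 ≈ 36.55 °C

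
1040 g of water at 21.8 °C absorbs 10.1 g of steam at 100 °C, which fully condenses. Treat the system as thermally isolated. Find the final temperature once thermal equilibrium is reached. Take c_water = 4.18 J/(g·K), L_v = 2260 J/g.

T_f ≈ 27.8 °C

Sum of m c ΔT and latent-heat terms is zero:
steam→water at 100 °C releases m L_v = 10.1·2260 = 22826; condensed water 100 °C→T: 42.22(T − 100); water warms: 1040·4.18·(T − 21.8) = 4347.2(T − 21.8)
4389.4 T = 22826 + 4221.8 + 94769 = 121817
T ≈ 27.75 °C, under the boiling point, so the assumption holds.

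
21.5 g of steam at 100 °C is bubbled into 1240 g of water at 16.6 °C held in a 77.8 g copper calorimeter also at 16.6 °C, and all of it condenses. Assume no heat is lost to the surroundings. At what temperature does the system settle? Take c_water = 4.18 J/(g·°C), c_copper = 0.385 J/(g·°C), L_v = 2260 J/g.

Net heat exchanged in the isolated system is zero:
latent heat released on condensation: 21.5·2260 = 48590; condensed water 100 °C→T: 89.87(T − 100); water warms: 1240·4.18·(T − 16.6) = 5183.2(T − 16.6); copper cup: 77.8·0.385·(T − 16.6) = 29.95(T − 16.6)
5303 T = 48590 + 8987 + 86538 = 144115
T ≈ 27.18 °C, under the boiling point, so the assumption holds.

T_f ≈ 27.2 °C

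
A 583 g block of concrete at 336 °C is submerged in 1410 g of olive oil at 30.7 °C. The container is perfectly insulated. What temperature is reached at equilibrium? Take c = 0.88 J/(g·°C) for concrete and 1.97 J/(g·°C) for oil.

With ΣQ=0 the equilibrium temperature is the m·c-weighted mean:
T_f = (513.04×336 + 2777.7×30.7) / (513.04 + 2777.7)
    = 257657 / 3290.7 ≈ 78.30 °C

T_f ≈ 78.3 °C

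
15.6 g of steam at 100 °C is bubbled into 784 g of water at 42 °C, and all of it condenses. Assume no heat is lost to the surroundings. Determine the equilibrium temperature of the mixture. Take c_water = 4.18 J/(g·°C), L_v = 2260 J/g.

Taking heat into each body as positive, Σ m c ΔT = 0:
condense steam: −15.6·2260 = −35256
  condensed water 100 °C→T: 65.21(T − 100)
  original water: 3277.1(T − 42)
3342.3 T = 35256 + 6520.8 + 137639 = 179416
T ≈ 53.68 °C, under the boiling point, so the assumption holds.

T_f ≈ 53.7 °C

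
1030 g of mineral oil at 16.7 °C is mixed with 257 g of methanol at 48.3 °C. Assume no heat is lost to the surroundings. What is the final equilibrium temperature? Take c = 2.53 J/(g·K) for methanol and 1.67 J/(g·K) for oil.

T_f ≈ 25.4 °C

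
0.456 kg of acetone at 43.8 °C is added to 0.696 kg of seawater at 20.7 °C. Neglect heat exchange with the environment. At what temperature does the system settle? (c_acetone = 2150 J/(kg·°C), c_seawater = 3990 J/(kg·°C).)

T_f ≈ 26.7 °C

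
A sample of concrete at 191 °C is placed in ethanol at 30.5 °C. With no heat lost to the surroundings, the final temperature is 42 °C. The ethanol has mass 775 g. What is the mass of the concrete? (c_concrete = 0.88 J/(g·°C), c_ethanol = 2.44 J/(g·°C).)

m ≈ 166 g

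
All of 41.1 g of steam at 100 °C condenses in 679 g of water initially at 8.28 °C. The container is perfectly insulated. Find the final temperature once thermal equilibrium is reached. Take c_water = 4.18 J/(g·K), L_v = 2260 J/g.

Conservation of energy gives ΣQ = 0:
latent heat released on condensation: 41.1·2260 = 92886; condensed water 100 °C→T: 171.8(T − 100); original water: 2838.2(T − 8.28)
3010 T = 92886 + 17180 + 23500 = 133566
T ≈ 44.37 °C (< 100 °C, so full condensation is consistent).

T_f ≈ 44.4 °C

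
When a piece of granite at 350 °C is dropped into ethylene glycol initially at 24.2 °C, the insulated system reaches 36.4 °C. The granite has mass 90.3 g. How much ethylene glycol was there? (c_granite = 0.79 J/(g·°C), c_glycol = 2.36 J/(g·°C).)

m ≈ 777 g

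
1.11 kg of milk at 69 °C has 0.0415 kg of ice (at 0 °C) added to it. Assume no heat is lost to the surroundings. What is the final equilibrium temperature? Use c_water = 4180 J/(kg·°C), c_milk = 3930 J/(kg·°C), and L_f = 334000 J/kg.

T_f ≈ 63.3 °C

Setting the total heat transfer to zero:
fusion: m_ice L_f = 0.0415×334000 = 13861; meltwater 0→T: 0.0415×4180×T = 173.47 T; milk: 4362.3(T − 69)
4535.8 T = 300999 − 13861 = 287138
T ≈ 63.31 °C (positive, so assuming full melt was valid).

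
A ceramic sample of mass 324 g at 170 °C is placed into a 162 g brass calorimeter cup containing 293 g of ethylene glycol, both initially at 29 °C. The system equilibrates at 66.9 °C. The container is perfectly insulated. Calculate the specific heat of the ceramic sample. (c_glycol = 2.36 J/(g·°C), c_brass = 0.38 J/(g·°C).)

Heat gained plus heat lost sum to zero:
324·c·(66.9 − 170) + 293·2.36·(66.9 − 29) + 162·0.38·(66.9 − 29) = 0
-33404 c = -28540
c = -28540/-33404 ≈ 0.8544 J/(g·°C)

c ≈ 0.854 J/(g·°C)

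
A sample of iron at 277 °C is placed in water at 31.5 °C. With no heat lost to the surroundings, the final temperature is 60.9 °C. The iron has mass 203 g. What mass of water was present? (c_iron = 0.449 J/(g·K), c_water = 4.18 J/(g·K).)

m ≈ 160 g

Taking heat into each body as positive, Σ m c ΔT = 0:
203×0.449×(60.9 − 277) + m×4.18×(60.9 − 31.5) = 0
122.89 m = 19697
m = 19697/122.89 ≈ 160.3 g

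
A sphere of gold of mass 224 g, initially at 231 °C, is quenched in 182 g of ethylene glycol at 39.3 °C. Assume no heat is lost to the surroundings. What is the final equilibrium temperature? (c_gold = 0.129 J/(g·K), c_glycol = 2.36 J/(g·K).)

Net heat exchanged in the isolated system is zero:
224*0.129*(T − 231) + 182*2.36*(T − 39.3) = 0
28.9(T − 231) + 429.52(T − 39.3) = 0
458.42 T = 23555
T = 23555 / 458.42 = 51.4 °C

T_f ≈ 51.4 °C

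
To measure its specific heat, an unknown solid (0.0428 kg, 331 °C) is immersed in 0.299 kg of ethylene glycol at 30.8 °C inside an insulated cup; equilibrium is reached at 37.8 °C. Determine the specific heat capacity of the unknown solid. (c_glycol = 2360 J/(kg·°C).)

c ≈ 394 J/(kg·°C)

Taking heat into each body as positive, Σ m c ΔT = 0:
0.0428×c×(37.8 − 331) + 0.299×2360×(37.8 − 30.8) = 0
-12.55 c = -4939.5
c = -4939.5/-12.55 ≈ 393.6 J/(kg·°C)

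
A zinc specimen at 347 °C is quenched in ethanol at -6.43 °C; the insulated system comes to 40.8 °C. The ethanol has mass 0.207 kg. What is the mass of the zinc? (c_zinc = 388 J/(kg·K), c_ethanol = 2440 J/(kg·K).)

Heat gained plus heat lost sum to zero:
m·388·(40.8 − 347) + 0.207·2440·(40.8 − (-6.43)) = 0
-118806 m = -23855
m = -23855/-118806 ≈ 0.2008 kg

m ≈ 0.201 kg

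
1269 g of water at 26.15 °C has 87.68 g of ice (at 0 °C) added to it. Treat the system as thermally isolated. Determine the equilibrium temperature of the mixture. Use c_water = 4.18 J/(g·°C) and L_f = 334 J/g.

T_f ≈ 19.3 °C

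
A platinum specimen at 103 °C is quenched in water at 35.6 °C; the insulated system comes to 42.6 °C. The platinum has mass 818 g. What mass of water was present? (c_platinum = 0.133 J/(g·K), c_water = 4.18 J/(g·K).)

m ≈ 225 g

Heat lost by the platinum = heat gained by the water:
818×0.133×(103 − 42.6) = m×4.18×(42.6 − 35.6)
29.26 m = 6571.2  ⇒  m ≈ 224.6 g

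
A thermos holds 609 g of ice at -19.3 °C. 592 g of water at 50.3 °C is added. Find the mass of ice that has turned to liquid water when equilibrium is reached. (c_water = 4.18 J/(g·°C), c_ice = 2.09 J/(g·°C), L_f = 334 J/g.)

Cooling the water to 0 °C releases 592×4.18×50.3 = 124470 J.
Of that, 609×2.09×19.3 = 24565 J goes to bring the ice to 0 °C, leaving 99905 J.
Melting all 609 g of ice would need 609×334 = 203406 J.
That's not enough to melt it all — equilibrium is at 0 °C with ice remaining.
m_melt = 99905 / L_f = 299.1 g.

m_melted ≈ 299 g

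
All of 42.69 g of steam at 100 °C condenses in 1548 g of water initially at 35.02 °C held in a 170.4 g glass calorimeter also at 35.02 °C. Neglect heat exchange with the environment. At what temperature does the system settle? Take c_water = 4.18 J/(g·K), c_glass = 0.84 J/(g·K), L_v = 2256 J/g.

Energy conservation, ΣQ = 0:
condense steam: −42.69×2256 = −96309
  condensed water 100 °C→T: 178.44(T − 100)
  water warms: 1548×4.18×(T − 35.02) = 6470.6(T − 35.02)
  cup: 143.14(T − 35.02)
6792.2 T = 96309 + 17844 + 231614 = 345767
T ≈ 50.91 °C, under the boiling point, so the assumption holds.

T_f ≈ 50.9 °C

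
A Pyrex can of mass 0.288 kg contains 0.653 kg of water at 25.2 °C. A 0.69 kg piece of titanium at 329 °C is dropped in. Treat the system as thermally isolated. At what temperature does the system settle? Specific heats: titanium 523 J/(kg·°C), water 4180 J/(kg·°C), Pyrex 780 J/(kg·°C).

T_f ≈ 58.3 °C

Setting the total heat transfer to zero:
0.69*523*(T − 329) + 0.653*4180*(T − 25.2) + 0.288*780*(T − 25.2) = 0
360.87(T − 329) + 2729.5(T − 25.2) + 224.64(T − 25.2) = 0
(360.87 + 2729.5 + 224.64) T = 360.87*329 + 2729.5*25.2 + 224.64*25.2
T = 193172/3315 ≈ 58.27 °C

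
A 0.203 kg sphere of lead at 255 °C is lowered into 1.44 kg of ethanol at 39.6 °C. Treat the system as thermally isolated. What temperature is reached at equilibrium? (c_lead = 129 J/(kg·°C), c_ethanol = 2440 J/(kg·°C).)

Let T be the final temperature. ΣQ_i = 0:
0.203*129*(T − 255) + 1.44*2440*(T − 39.6) = 0
(26.19 + 3513.6) T = 26.19*255 + 3513.6*39.6
T = 145816/3539.8 ≈ 41.19 °C

T_f ≈ 41.2 °C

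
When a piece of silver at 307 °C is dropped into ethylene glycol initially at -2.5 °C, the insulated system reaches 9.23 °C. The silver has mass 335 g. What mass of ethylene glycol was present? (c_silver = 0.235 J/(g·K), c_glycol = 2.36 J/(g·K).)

m ≈ 847 g

Net heat exchanged in the isolated system is zero:
335·0.235·(9.23 − 307) + m·2.36·(9.23 − (-2.5)) = 0
27.68 m = 23442
m = 23442/27.68 ≈ 846.8 g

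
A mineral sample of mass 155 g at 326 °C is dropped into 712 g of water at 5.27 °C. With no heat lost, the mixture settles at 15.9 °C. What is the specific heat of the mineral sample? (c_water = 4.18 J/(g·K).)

Heat lost by the mineral sample = heat gained by the water:
155×c×(326 − 15.9) = 712×4.18×(15.9 − 5.27)
48066 c = 31637  ⇒  c ≈ 0.6582 J/(g·K)

c ≈ 0.658 J/(g·K)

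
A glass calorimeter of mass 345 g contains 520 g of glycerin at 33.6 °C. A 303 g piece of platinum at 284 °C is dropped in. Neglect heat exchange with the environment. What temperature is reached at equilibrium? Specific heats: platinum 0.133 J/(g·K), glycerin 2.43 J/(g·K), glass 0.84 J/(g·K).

Energy conservation, ΣQ = 0:
303*0.133*(T − 284) + 520*2.43*(T − 33.6) + 345*0.84*(T − 33.6) = 0
40.3(T − 284) + 1263.6(T − 33.6) + 289.8(T − 33.6) = 0
1593.7 T = 63639
T = 63639/1593.7 ≈ 39.93 °C

T_f ≈ 39.9 °C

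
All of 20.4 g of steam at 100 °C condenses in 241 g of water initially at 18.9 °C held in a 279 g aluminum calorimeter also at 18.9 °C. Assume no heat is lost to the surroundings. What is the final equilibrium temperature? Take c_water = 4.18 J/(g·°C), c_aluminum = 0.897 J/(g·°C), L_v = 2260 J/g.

Let T be the final temperature. ΣQ_i = 0:
latent heat released on condensation: 20.4·2260 = 46104
  condensate cools 100→T: 20.4·4.18·(T − 100) = 85.27(T − 100)
  original water: 1007.4(T − 18.9)
  cup: 250.26(T − 18.9)
1342.9 T = 46104 + 8527.2 + 23769 = 78401
T ≈ 58.38 °C, under the boiling point, so the assumption holds.

T_f ≈ 58.4 °C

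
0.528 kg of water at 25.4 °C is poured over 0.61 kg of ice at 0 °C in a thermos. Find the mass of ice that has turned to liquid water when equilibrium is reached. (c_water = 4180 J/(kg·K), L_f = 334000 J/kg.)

m_melted ≈ 0.168 kg

Cooling the water to 0 °C releases 0.528×4180×25.4 = 56059 J.
Melting all 0.61 kg of ice would need 0.61×334000 = 203740 J.
That's not enough to melt it all — equilibrium is at 0 °C with ice remaining.
m_melted×334000 = 56059  ⇒  m_melted ≈ 0.1678 kg.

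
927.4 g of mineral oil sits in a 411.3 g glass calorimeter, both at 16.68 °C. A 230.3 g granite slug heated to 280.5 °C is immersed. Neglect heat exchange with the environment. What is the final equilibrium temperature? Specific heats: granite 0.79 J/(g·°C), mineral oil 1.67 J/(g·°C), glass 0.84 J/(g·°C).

T_f ≈ 39.8 °C

T_f = Σ m_i c_i T_i / Σ m_i c_i:
T_f = (181.94·280.5 + 1548.8·16.68 + 345.49·16.68) / (181.94 + 1548.8 + 345.49)
    = 82629 / 2076.2 ≈ 39.80 °C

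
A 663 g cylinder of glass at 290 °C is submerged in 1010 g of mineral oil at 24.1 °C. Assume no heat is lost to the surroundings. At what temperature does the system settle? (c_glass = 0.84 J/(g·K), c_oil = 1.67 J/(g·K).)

T_f ≈ 90.1 °C

With ΣQ=0 the equilibrium temperature is the m·c-weighted mean:
T_f = (556.92*290 + 1686.7*24.1) / (556.92 + 1686.7)
    = 202156 / 2243.6 ≈ 90.10 °C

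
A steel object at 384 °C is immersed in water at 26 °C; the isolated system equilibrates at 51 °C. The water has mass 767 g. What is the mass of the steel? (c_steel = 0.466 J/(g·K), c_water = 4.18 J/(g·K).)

Heat lost by the steel = heat gained by the water:
m·0.466·(384 − 51) = 767·4.18·(51 − 26)
155.18 m = 80152  ⇒  m ≈ 516.5 g

m ≈ 517 g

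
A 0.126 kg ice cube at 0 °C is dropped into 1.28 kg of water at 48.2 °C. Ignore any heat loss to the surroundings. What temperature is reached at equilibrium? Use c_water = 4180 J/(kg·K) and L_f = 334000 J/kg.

Heat gained plus heat lost sum to zero:
fusion: m_ice L_f = 0.126×334000 = 42084
  warm the meltwater: 526.68 T
  water: 5350.4(T − 48.2)
5877.1 T = 257889 − 42084 = 215805
T ≈ 36.72 °C (positive, so assuming full melt was valid).

T_f ≈ 36.7 °C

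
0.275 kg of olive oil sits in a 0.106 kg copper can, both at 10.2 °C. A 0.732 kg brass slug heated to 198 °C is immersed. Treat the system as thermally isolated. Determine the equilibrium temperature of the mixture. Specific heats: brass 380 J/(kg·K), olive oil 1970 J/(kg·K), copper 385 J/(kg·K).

Taking heat into each body as positive, Σ m c ΔT = 0:
0.732*380*(T − 198) + 0.275*1970*(T − 10.2) + 0.106*385*(T − 10.2) = 0
860.72 T = 61018
T = 61018 / 860.72 = 70.9 °C

T_f ≈ 70.9 °C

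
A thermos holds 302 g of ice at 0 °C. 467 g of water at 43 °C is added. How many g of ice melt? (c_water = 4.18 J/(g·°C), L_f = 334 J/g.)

Heat available from the water dropping to 0 °C: 467×4.18×43 = 83939 J.
Fully melting the ice requires m_ice L_f = 302×334 = 100868 J.
Since 83939 < 100868 J, not all the ice melts; equilibrium is at 0 °C.
m_melted×334 = 83939  ⇒  m_melted ≈ 251.3 g.

m_melted ≈ 251 g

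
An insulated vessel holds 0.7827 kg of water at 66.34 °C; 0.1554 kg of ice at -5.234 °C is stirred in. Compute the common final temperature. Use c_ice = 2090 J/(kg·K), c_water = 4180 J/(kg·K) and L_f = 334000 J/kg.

T_f ≈ 41.7 °C

Taking heat into each body as positive, Σ m c ΔT = 0:
warm ice to 0 °C: 0.1554×2090×(0 − (-5.234)) = 1699.9
  latent heat to melt: 0.1554×334000 = 51904
  meltwater 0→T: 0.1554×4180×T = 649.57 T
  water cools: 0.7827×4180×(T − 66.34) = 3271.7(T − 66.34)
3921.3 T = 217044 − 53604 = 163440
T ≈ 41.68 °C — above 0 °C, consistent with complete melting.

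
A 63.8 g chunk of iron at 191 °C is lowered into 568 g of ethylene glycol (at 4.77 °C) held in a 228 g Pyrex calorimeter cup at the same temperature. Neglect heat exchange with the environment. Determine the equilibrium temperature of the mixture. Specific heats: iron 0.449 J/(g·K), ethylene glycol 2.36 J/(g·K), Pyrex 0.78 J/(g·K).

T_f ≈ 8.2 °C

T_f = Σ m_i c_i T_i / Σ m_i c_i:
T_f = (28.65·191 + 1340.5·4.77 + 177.84·4.77) / (28.65 + 1340.5 + 177.84)
    = 12714 / 1547 ≈ 8.22 °C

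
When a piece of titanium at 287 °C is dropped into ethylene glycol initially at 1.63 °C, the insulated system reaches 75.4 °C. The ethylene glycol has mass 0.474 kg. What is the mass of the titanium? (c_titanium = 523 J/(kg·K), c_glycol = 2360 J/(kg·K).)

Heat gained plus heat lost sum to zero:
m×523×(75.4 − 287) + 0.474×2360×(75.4 − 1.63) = 0
-110667 m = -82522
m = -82522/-110667 ≈ 0.7457 kg

m ≈ 0.746 kg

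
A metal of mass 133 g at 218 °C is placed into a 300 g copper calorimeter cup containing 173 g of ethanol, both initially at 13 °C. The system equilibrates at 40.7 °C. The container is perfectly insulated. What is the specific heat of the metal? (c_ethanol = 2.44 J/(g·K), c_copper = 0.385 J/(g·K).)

c ≈ 0.632 J/(g·K)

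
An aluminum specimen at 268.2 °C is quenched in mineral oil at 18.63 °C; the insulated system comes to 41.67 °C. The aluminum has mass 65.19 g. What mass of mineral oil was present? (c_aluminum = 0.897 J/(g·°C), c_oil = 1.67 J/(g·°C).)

|Q_aluminum| = |Q_oil|:
65.19·0.897·(268.2 − 41.67) = m·1.67·(41.67 − 18.63)
38.48 m = 13246  ⇒  m ≈ 344.3 g

m ≈ 344 g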